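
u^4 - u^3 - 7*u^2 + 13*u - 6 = (u - 2)*(u - 1)^2*(u + 3)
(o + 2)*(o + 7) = o^2 + 9*o + 14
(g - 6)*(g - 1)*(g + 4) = g^3 - 3*g^2 - 22*g + 24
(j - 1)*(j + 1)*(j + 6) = j^3 + 6*j^2 - j - 6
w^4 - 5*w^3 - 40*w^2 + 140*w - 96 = (w - 8)*(w - 2)*(w - 1)*(w + 6)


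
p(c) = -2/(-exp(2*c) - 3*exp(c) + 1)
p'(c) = -2*(2*exp(2*c) + 3*exp(c))/(-exp(2*c) - 3*exp(c) + 1)^2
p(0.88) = 0.17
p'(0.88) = -0.26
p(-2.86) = -2.42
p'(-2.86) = -0.52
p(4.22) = 0.00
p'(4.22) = -0.00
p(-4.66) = -2.06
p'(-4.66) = -0.06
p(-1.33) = -14.64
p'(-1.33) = -100.01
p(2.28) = 0.02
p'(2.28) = -0.03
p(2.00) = 0.03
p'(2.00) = -0.05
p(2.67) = 0.01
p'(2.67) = -0.01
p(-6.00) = -2.01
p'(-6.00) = -0.02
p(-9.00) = -2.00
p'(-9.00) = 0.00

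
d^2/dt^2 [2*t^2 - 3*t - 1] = 4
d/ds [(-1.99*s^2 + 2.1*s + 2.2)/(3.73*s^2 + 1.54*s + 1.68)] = (-10.8976*s^2 - 23.0984*s + 0.14)/(13.9129*s^4 + 11.4884*s^3 + 14.9044*s^2 + 5.1744*s + 2.8224)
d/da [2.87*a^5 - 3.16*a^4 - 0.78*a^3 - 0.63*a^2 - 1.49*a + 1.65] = 14.35*a^4 - 12.64*a^3 - 2.34*a^2 - 1.26*a - 1.49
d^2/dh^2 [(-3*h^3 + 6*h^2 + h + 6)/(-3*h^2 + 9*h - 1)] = 42*(3*h^3 - 9*h^2 + 24*h - 23)/(27*h^6 - 243*h^5 + 756*h^4 - 891*h^3 + 252*h^2 - 27*h + 1)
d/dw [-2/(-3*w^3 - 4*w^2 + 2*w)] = 2*(-9*w^2 - 8*w + 2)/(w^2*(3*w^2 + 4*w - 2)^2)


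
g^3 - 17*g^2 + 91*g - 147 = (g - 7)^2*(g - 3)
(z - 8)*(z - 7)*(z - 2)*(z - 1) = z^4 - 18*z^3 + 103*z^2 - 198*z + 112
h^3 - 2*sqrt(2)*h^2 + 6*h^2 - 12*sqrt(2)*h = h*(h + 6)*(h - 2*sqrt(2))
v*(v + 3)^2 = v^3 + 6*v^2 + 9*v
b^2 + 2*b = b*(b + 2)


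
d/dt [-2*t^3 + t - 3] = 1 - 6*t^2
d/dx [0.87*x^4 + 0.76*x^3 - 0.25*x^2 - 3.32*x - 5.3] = 3.48*x^3 + 2.28*x^2 - 0.5*x - 3.32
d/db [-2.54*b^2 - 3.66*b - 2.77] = -5.08*b - 3.66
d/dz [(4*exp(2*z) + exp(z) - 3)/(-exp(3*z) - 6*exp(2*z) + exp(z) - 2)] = (4*exp(4*z) + 2*exp(3*z) + exp(2*z) - 52*exp(z) + 1)*exp(z)/(exp(6*z) + 12*exp(5*z) + 34*exp(4*z) - 8*exp(3*z) + 25*exp(2*z) - 4*exp(z) + 4)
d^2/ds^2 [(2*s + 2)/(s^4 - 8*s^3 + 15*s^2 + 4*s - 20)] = 12*(2*s^2 - 16*s + 33)/(s^7 - 23*s^6 + 219*s^5 - 1117*s^4 + 3296*s^3 - 5640*s^2 + 5200*s - 2000)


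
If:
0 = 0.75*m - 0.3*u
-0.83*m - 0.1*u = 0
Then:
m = 0.00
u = 0.00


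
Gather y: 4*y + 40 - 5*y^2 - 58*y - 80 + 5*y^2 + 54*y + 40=0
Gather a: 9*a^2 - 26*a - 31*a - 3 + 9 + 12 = 9*a^2 - 57*a + 18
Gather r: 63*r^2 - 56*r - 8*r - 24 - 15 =63*r^2 - 64*r - 39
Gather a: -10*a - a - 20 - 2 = -11*a - 22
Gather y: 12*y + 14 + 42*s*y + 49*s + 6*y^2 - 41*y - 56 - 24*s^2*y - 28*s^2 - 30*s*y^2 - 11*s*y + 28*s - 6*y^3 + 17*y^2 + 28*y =-28*s^2 + 77*s - 6*y^3 + y^2*(23 - 30*s) + y*(-24*s^2 + 31*s - 1) - 42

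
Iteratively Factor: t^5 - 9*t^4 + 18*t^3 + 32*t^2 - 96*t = (t - 4)*(t^4 - 5*t^3 - 2*t^2 + 24*t) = (t - 4)^2*(t^3 - t^2 - 6*t) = (t - 4)^2*(t + 2)*(t^2 - 3*t) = t*(t - 4)^2*(t + 2)*(t - 3)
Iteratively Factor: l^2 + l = (l + 1)*(l)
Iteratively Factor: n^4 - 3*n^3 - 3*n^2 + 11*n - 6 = (n - 1)*(n^3 - 2*n^2 - 5*n + 6) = (n - 1)*(n + 2)*(n^2 - 4*n + 3) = (n - 3)*(n - 1)*(n + 2)*(n - 1)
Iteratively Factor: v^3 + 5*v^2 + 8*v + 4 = (v + 2)*(v^2 + 3*v + 2) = (v + 1)*(v + 2)*(v + 2)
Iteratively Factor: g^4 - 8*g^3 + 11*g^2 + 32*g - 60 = (g - 3)*(g^3 - 5*g^2 - 4*g + 20) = (g - 3)*(g + 2)*(g^2 - 7*g + 10) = (g - 3)*(g - 2)*(g + 2)*(g - 5)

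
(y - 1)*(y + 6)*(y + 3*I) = y^3 + 5*y^2 + 3*I*y^2 - 6*y + 15*I*y - 18*I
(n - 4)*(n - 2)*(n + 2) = n^3 - 4*n^2 - 4*n + 16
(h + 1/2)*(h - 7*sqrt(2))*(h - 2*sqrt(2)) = h^3 - 9*sqrt(2)*h^2 + h^2/2 - 9*sqrt(2)*h/2 + 28*h + 14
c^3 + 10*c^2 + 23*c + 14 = (c + 1)*(c + 2)*(c + 7)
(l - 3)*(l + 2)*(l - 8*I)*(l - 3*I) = l^4 - l^3 - 11*I*l^3 - 30*l^2 + 11*I*l^2 + 24*l + 66*I*l + 144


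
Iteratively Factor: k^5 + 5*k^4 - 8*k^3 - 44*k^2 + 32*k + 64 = (k + 4)*(k^4 + k^3 - 12*k^2 + 4*k + 16) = (k - 2)*(k + 4)*(k^3 + 3*k^2 - 6*k - 8) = (k - 2)*(k + 4)^2*(k^2 - k - 2) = (k - 2)^2*(k + 4)^2*(k + 1)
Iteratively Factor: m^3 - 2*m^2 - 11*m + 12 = (m + 3)*(m^2 - 5*m + 4) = (m - 4)*(m + 3)*(m - 1)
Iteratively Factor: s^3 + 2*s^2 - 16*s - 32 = (s + 2)*(s^2 - 16) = (s - 4)*(s + 2)*(s + 4)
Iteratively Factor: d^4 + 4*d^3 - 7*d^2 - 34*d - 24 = (d + 1)*(d^3 + 3*d^2 - 10*d - 24) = (d + 1)*(d + 4)*(d^2 - d - 6) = (d + 1)*(d + 2)*(d + 4)*(d - 3)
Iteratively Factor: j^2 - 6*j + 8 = (j - 2)*(j - 4)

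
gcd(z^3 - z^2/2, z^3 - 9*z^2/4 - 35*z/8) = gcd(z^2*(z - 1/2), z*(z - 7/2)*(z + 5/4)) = z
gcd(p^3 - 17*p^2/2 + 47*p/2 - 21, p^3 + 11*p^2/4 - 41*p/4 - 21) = p - 3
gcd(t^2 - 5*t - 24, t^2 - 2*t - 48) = t - 8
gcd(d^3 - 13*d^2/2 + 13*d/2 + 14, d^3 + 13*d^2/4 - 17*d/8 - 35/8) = d + 1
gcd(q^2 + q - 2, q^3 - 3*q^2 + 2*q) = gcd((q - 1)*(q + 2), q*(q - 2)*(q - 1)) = q - 1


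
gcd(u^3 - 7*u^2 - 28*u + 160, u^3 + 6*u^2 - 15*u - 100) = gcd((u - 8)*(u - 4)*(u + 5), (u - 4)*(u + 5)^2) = u^2 + u - 20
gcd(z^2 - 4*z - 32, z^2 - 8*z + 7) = 1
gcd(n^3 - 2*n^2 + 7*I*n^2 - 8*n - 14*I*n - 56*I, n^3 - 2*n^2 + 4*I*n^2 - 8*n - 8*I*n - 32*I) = n^2 - 2*n - 8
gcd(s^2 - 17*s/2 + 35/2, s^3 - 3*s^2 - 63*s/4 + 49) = s - 7/2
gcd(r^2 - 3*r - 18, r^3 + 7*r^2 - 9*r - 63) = r + 3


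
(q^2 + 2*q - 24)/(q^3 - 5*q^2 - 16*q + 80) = (q + 6)/(q^2 - q - 20)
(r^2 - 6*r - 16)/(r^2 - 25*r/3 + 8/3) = 3*(r + 2)/(3*r - 1)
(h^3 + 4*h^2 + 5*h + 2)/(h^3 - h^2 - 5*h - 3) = (h + 2)/(h - 3)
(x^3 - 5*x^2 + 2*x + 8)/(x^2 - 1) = (x^2 - 6*x + 8)/(x - 1)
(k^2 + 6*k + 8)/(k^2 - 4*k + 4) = (k^2 + 6*k + 8)/(k^2 - 4*k + 4)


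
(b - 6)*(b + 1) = b^2 - 5*b - 6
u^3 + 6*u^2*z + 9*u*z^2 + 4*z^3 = (u + z)^2*(u + 4*z)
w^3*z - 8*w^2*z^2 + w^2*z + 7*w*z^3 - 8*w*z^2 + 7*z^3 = (w - 7*z)*(w - z)*(w*z + z)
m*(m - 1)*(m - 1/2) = m^3 - 3*m^2/2 + m/2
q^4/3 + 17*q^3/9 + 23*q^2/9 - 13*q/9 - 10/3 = (q/3 + 1)*(q - 1)*(q + 5/3)*(q + 2)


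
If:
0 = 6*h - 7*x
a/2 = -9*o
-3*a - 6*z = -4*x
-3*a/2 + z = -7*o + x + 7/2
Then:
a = -18*z/95 - 126/95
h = 301*z/190 - 441/380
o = z/95 + 7/95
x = 129*z/95 - 189/190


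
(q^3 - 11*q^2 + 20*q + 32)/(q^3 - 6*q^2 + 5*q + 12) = (q - 8)/(q - 3)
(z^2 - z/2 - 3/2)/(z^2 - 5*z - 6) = (z - 3/2)/(z - 6)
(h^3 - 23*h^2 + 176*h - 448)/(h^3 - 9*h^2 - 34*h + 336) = (h - 8)/(h + 6)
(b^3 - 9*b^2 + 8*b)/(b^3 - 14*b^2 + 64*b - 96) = b*(b^2 - 9*b + 8)/(b^3 - 14*b^2 + 64*b - 96)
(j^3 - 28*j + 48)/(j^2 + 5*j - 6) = (j^2 - 6*j + 8)/(j - 1)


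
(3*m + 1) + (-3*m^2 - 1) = -3*m^2 + 3*m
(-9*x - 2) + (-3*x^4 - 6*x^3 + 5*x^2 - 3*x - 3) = -3*x^4 - 6*x^3 + 5*x^2 - 12*x - 5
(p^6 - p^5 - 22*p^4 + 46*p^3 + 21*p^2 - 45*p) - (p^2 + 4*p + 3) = p^6 - p^5 - 22*p^4 + 46*p^3 + 20*p^2 - 49*p - 3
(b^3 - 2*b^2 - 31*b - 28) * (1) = b^3 - 2*b^2 - 31*b - 28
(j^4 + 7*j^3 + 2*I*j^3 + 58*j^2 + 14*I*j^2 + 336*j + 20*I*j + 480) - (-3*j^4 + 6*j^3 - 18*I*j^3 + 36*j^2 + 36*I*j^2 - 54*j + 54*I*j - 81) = 4*j^4 + j^3 + 20*I*j^3 + 22*j^2 - 22*I*j^2 + 390*j - 34*I*j + 561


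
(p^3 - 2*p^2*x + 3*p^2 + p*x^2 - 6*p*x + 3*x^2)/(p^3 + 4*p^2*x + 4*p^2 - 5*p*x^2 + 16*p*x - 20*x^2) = (p^2 - p*x + 3*p - 3*x)/(p^2 + 5*p*x + 4*p + 20*x)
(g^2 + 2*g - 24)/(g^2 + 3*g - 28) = (g + 6)/(g + 7)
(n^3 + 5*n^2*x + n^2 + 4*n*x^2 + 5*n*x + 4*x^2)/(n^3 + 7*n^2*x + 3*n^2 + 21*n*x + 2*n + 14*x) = (n^2 + 5*n*x + 4*x^2)/(n^2 + 7*n*x + 2*n + 14*x)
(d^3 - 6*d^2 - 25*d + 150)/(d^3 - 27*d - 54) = (d^2 - 25)/(d^2 + 6*d + 9)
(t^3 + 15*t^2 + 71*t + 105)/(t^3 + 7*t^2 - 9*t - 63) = (t + 5)/(t - 3)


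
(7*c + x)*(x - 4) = 7*c*x - 28*c + x^2 - 4*x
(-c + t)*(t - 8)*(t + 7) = -c*t^2 + c*t + 56*c + t^3 - t^2 - 56*t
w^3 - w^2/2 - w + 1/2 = (w - 1)*(w - 1/2)*(w + 1)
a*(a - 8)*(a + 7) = a^3 - a^2 - 56*a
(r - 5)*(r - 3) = r^2 - 8*r + 15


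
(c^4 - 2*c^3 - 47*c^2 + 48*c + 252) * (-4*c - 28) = -4*c^5 - 20*c^4 + 244*c^3 + 1124*c^2 - 2352*c - 7056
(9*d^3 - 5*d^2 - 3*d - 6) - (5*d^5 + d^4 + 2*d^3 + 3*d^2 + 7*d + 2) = -5*d^5 - d^4 + 7*d^3 - 8*d^2 - 10*d - 8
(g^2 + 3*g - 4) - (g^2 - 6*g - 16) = 9*g + 12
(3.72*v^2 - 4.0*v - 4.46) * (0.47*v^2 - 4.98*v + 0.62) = 1.7484*v^4 - 20.4056*v^3 + 20.1302*v^2 + 19.7308*v - 2.7652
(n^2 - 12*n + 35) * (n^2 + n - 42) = n^4 - 11*n^3 - 19*n^2 + 539*n - 1470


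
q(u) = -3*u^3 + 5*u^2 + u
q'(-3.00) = -110.00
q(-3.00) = 123.00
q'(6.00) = -263.00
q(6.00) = -462.00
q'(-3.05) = -113.22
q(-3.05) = 128.58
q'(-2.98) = -108.72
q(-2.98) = 120.81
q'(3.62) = -80.74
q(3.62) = -73.17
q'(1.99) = -14.74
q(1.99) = -1.85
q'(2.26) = -22.37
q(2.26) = -6.83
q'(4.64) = -146.37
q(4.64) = -187.40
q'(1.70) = -8.01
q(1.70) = 1.41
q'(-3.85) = -170.90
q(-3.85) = 241.46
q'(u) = -9*u^2 + 10*u + 1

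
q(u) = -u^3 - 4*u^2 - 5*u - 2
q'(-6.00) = -65.00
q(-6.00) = 100.00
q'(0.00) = -5.00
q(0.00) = -2.00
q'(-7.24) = -104.33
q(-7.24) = 204.03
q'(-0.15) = -3.87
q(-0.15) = -1.34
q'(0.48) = -9.53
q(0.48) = -5.43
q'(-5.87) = -61.41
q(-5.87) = 91.78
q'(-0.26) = -3.12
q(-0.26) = -0.95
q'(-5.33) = -47.59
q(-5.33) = 62.43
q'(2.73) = -49.20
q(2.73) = -65.81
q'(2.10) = -35.03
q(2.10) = -39.40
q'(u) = -3*u^2 - 8*u - 5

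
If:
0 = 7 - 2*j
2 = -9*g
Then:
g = -2/9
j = 7/2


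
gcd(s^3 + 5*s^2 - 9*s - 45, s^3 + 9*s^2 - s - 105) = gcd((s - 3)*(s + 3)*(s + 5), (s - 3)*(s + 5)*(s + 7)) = s^2 + 2*s - 15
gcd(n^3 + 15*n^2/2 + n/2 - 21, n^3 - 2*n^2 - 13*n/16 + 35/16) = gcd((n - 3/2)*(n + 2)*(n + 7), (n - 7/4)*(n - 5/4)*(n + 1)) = 1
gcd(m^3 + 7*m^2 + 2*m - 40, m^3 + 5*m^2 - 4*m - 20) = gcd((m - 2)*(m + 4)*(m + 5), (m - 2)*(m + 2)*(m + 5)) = m^2 + 3*m - 10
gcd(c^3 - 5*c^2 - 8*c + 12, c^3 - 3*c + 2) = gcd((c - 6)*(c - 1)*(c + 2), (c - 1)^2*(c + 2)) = c^2 + c - 2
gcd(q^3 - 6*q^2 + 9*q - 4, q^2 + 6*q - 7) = q - 1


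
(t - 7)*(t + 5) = t^2 - 2*t - 35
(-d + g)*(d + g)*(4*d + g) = -4*d^3 - d^2*g + 4*d*g^2 + g^3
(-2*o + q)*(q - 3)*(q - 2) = -2*o*q^2 + 10*o*q - 12*o + q^3 - 5*q^2 + 6*q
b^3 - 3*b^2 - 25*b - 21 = (b - 7)*(b + 1)*(b + 3)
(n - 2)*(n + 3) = n^2 + n - 6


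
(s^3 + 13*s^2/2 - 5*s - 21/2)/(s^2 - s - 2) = (2*s^2 + 11*s - 21)/(2*(s - 2))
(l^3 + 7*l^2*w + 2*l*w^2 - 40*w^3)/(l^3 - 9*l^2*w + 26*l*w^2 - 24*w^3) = (l^2 + 9*l*w + 20*w^2)/(l^2 - 7*l*w + 12*w^2)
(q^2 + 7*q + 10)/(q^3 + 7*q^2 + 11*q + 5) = (q + 2)/(q^2 + 2*q + 1)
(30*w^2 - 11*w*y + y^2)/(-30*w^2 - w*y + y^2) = (-5*w + y)/(5*w + y)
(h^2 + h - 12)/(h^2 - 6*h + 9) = (h + 4)/(h - 3)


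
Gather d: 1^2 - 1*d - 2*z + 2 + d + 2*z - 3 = 0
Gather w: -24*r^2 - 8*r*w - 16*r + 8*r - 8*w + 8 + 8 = -24*r^2 - 8*r + w*(-8*r - 8) + 16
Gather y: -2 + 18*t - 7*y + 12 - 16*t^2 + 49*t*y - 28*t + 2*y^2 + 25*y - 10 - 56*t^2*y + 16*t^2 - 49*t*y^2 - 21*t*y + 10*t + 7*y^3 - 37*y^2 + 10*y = 7*y^3 + y^2*(-49*t - 35) + y*(-56*t^2 + 28*t + 28)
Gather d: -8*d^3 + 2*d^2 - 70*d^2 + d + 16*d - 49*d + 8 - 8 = -8*d^3 - 68*d^2 - 32*d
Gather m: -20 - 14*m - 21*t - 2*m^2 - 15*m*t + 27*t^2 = -2*m^2 + m*(-15*t - 14) + 27*t^2 - 21*t - 20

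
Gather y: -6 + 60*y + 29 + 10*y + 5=70*y + 28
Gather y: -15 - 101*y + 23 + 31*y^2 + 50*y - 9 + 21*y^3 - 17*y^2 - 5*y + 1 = 21*y^3 + 14*y^2 - 56*y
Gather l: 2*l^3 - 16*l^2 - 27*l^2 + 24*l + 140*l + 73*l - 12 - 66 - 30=2*l^3 - 43*l^2 + 237*l - 108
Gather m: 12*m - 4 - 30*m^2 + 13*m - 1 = -30*m^2 + 25*m - 5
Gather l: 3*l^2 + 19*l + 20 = 3*l^2 + 19*l + 20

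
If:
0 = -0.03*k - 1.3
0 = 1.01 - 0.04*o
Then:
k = -43.33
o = 25.25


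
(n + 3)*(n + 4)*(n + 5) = n^3 + 12*n^2 + 47*n + 60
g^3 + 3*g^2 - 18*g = g*(g - 3)*(g + 6)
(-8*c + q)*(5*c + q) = -40*c^2 - 3*c*q + q^2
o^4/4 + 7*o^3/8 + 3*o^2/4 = o^2*(o/4 + 1/2)*(o + 3/2)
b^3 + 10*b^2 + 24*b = b*(b + 4)*(b + 6)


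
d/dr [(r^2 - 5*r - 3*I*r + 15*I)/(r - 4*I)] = (r^2 - 8*I*r - 12 + 5*I)/(r^2 - 8*I*r - 16)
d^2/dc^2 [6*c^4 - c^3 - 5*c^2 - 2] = 72*c^2 - 6*c - 10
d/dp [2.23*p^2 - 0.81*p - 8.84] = 4.46*p - 0.81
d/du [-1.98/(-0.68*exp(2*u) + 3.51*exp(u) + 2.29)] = (6.9498 - 2.6928*exp(u))*exp(u)/(-0.68*exp(2*u) + 3.51*exp(u) + 2.29)^2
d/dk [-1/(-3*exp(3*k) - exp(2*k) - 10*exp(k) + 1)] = (-9*exp(2*k) - 2*exp(k) - 10)*exp(k)/(3*exp(3*k) + exp(2*k) + 10*exp(k) - 1)^2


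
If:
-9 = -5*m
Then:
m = 9/5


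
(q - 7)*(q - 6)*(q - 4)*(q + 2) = q^4 - 15*q^3 + 60*q^2 + 20*q - 336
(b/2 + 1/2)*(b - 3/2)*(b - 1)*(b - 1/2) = b^4/2 - b^3 - b^2/8 + b - 3/8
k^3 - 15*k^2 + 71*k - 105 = (k - 7)*(k - 5)*(k - 3)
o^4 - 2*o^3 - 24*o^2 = o^2*(o - 6)*(o + 4)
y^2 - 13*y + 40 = (y - 8)*(y - 5)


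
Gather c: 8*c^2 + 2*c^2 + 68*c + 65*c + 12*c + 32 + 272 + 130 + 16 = 10*c^2 + 145*c + 450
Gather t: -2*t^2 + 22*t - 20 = -2*t^2 + 22*t - 20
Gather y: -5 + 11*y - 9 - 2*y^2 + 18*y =-2*y^2 + 29*y - 14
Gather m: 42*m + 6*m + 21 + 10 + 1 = 48*m + 32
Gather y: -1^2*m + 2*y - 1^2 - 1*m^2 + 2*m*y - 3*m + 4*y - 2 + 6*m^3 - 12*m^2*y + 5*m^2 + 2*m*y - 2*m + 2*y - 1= 6*m^3 + 4*m^2 - 6*m + y*(-12*m^2 + 4*m + 8) - 4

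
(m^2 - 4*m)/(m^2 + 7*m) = (m - 4)/(m + 7)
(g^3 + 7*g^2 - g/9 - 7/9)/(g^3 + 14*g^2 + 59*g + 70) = (g^2 - 1/9)/(g^2 + 7*g + 10)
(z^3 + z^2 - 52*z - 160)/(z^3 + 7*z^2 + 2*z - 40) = (z - 8)/(z - 2)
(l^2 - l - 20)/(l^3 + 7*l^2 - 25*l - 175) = (l + 4)/(l^2 + 12*l + 35)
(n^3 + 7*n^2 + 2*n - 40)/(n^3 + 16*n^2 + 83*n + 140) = (n - 2)/(n + 7)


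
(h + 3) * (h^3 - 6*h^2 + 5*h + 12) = h^4 - 3*h^3 - 13*h^2 + 27*h + 36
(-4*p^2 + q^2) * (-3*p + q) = 12*p^3 - 4*p^2*q - 3*p*q^2 + q^3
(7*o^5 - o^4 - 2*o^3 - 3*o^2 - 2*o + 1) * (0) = 0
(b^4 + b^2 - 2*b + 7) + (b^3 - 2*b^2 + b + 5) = b^4 + b^3 - b^2 - b + 12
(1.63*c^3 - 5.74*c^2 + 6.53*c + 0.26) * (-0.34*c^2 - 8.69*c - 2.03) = -0.5542*c^5 - 12.2131*c^4 + 44.3515*c^3 - 45.1819*c^2 - 15.5153*c - 0.5278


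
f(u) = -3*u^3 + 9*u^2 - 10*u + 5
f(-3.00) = 197.00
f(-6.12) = 1090.95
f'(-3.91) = -217.97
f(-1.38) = 43.82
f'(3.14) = -42.22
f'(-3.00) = -145.00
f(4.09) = -90.60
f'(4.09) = -86.93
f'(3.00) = -37.00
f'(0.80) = -1.36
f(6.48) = -498.18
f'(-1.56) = -59.98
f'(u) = -9*u^2 + 18*u - 10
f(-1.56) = 53.89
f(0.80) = 1.22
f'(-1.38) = -51.98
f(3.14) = -30.54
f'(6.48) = -271.27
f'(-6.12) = -457.25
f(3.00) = -25.00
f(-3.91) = 361.02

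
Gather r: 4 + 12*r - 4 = 12*r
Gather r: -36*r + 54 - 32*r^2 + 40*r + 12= -32*r^2 + 4*r + 66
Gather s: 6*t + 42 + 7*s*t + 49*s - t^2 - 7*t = s*(7*t + 49) - t^2 - t + 42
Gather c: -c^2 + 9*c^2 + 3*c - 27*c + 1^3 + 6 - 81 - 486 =8*c^2 - 24*c - 560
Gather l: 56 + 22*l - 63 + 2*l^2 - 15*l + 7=2*l^2 + 7*l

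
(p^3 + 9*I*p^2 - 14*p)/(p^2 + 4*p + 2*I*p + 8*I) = p*(p + 7*I)/(p + 4)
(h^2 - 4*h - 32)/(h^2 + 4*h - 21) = (h^2 - 4*h - 32)/(h^2 + 4*h - 21)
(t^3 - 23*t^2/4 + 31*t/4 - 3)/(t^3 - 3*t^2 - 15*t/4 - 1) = (4*t^2 - 7*t + 3)/(4*t^2 + 4*t + 1)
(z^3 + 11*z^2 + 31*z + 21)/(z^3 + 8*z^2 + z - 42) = (z + 1)/(z - 2)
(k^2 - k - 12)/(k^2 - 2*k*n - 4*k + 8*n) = (k + 3)/(k - 2*n)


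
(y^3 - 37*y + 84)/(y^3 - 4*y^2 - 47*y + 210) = (y^2 - 7*y + 12)/(y^2 - 11*y + 30)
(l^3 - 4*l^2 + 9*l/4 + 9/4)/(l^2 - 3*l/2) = l - 5/2 - 3/(2*l)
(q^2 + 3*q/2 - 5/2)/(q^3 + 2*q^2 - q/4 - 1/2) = 2*(2*q^2 + 3*q - 5)/(4*q^3 + 8*q^2 - q - 2)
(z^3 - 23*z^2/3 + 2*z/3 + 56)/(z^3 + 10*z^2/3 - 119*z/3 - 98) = (z - 4)/(z + 7)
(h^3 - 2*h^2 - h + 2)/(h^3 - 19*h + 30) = (h^2 - 1)/(h^2 + 2*h - 15)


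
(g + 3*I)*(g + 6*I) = g^2 + 9*I*g - 18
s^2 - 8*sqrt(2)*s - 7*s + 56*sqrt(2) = (s - 7)*(s - 8*sqrt(2))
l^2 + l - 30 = (l - 5)*(l + 6)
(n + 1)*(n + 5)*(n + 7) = n^3 + 13*n^2 + 47*n + 35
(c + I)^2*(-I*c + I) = -I*c^3 + 2*c^2 + I*c^2 - 2*c + I*c - I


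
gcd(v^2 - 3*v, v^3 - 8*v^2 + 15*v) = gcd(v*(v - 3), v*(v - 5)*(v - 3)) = v^2 - 3*v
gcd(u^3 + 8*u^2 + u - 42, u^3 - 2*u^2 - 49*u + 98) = u^2 + 5*u - 14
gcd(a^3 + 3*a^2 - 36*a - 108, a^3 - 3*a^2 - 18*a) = a^2 - 3*a - 18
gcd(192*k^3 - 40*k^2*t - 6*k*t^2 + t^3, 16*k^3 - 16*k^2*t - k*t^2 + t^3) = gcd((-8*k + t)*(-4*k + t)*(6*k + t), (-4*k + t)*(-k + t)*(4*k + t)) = -4*k + t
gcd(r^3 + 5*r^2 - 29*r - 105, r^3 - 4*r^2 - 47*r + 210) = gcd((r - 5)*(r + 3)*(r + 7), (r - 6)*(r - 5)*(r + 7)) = r^2 + 2*r - 35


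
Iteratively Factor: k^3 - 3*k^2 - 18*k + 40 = (k - 5)*(k^2 + 2*k - 8) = (k - 5)*(k - 2)*(k + 4)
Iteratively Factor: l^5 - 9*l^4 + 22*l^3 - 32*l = (l - 4)*(l^4 - 5*l^3 + 2*l^2 + 8*l) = (l - 4)^2*(l^3 - l^2 - 2*l) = (l - 4)^2*(l + 1)*(l^2 - 2*l) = l*(l - 4)^2*(l + 1)*(l - 2)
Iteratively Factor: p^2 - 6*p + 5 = (p - 5)*(p - 1)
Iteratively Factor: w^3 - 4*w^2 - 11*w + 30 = (w - 5)*(w^2 + w - 6) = (w - 5)*(w + 3)*(w - 2)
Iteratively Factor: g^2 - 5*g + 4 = (g - 1)*(g - 4)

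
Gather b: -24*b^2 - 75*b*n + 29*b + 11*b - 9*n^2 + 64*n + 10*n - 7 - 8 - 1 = -24*b^2 + b*(40 - 75*n) - 9*n^2 + 74*n - 16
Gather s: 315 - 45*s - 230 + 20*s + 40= 125 - 25*s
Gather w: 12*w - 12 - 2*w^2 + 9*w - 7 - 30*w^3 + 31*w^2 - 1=-30*w^3 + 29*w^2 + 21*w - 20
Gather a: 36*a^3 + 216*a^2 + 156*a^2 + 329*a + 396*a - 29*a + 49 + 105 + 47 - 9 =36*a^3 + 372*a^2 + 696*a + 192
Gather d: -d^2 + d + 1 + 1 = -d^2 + d + 2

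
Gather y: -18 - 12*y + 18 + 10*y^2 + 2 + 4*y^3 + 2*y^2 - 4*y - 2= 4*y^3 + 12*y^2 - 16*y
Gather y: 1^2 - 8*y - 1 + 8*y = 0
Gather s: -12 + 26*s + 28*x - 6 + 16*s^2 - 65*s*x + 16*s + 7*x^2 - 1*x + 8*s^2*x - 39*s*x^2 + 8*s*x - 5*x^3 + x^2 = s^2*(8*x + 16) + s*(-39*x^2 - 57*x + 42) - 5*x^3 + 8*x^2 + 27*x - 18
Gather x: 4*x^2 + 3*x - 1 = 4*x^2 + 3*x - 1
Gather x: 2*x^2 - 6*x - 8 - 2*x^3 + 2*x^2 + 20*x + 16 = -2*x^3 + 4*x^2 + 14*x + 8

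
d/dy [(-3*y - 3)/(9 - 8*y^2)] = 3*(8*y^2 - 16*y*(y + 1) - 9)/(8*y^2 - 9)^2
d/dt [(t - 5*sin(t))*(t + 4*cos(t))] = -(t - 5*sin(t))*(4*sin(t) - 1) - (t + 4*cos(t))*(5*cos(t) - 1)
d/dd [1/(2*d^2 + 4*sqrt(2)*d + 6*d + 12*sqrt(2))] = (-d - 3/2 - sqrt(2))/(d^2 + 2*sqrt(2)*d + 3*d + 6*sqrt(2))^2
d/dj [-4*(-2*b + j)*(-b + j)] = 12*b - 8*j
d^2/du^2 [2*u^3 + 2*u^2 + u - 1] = 12*u + 4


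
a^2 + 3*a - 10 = (a - 2)*(a + 5)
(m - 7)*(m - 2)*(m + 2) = m^3 - 7*m^2 - 4*m + 28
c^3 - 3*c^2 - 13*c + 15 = (c - 5)*(c - 1)*(c + 3)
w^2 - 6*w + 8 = (w - 4)*(w - 2)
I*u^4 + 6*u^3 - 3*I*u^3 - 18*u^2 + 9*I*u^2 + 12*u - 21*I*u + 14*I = (u - 2)*(u - 7*I)*(u + I)*(I*u - I)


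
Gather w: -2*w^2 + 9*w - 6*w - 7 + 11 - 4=-2*w^2 + 3*w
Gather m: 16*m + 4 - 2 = 16*m + 2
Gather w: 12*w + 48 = 12*w + 48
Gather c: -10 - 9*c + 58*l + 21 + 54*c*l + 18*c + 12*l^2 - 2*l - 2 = c*(54*l + 9) + 12*l^2 + 56*l + 9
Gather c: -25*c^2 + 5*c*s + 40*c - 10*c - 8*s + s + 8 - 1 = -25*c^2 + c*(5*s + 30) - 7*s + 7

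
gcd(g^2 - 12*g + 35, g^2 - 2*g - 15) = g - 5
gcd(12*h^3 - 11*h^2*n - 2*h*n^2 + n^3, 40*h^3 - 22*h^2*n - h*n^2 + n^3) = 4*h - n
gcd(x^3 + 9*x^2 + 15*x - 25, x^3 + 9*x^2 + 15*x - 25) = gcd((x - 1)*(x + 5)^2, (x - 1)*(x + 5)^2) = x^3 + 9*x^2 + 15*x - 25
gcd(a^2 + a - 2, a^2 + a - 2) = a^2 + a - 2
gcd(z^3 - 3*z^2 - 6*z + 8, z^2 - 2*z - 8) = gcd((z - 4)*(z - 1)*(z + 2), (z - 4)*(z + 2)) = z^2 - 2*z - 8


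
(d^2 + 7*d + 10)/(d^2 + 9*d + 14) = (d + 5)/(d + 7)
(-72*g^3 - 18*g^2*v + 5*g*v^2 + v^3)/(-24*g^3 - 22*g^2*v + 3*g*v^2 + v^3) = (3*g + v)/(g + v)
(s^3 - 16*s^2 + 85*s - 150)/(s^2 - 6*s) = s - 10 + 25/s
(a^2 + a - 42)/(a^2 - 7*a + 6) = (a + 7)/(a - 1)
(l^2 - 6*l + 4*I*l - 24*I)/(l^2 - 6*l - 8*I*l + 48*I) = (l + 4*I)/(l - 8*I)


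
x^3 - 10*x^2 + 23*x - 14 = (x - 7)*(x - 2)*(x - 1)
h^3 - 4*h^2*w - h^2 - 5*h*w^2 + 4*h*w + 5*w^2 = (h - 1)*(h - 5*w)*(h + w)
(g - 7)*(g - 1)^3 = g^4 - 10*g^3 + 24*g^2 - 22*g + 7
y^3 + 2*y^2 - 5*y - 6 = (y - 2)*(y + 1)*(y + 3)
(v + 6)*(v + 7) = v^2 + 13*v + 42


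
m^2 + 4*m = m*(m + 4)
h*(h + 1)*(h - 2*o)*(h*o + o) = h^4*o - 2*h^3*o^2 + 2*h^3*o - 4*h^2*o^2 + h^2*o - 2*h*o^2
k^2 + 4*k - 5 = (k - 1)*(k + 5)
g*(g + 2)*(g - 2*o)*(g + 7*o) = g^4 + 5*g^3*o + 2*g^3 - 14*g^2*o^2 + 10*g^2*o - 28*g*o^2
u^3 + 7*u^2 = u^2*(u + 7)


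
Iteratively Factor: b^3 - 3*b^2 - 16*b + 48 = (b - 4)*(b^2 + b - 12) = (b - 4)*(b + 4)*(b - 3)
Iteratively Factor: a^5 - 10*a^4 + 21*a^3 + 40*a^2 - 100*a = (a - 5)*(a^4 - 5*a^3 - 4*a^2 + 20*a) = a*(a - 5)*(a^3 - 5*a^2 - 4*a + 20) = a*(a - 5)*(a - 2)*(a^2 - 3*a - 10) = a*(a - 5)^2*(a - 2)*(a + 2)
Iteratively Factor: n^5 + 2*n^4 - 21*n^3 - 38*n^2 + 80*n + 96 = (n - 2)*(n^4 + 4*n^3 - 13*n^2 - 64*n - 48) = (n - 2)*(n + 1)*(n^3 + 3*n^2 - 16*n - 48) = (n - 2)*(n + 1)*(n + 4)*(n^2 - n - 12) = (n - 4)*(n - 2)*(n + 1)*(n + 4)*(n + 3)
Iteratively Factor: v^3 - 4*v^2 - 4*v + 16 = (v - 4)*(v^2 - 4) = (v - 4)*(v + 2)*(v - 2)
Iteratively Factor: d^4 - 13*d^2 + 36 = (d + 3)*(d^3 - 3*d^2 - 4*d + 12) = (d - 2)*(d + 3)*(d^2 - d - 6) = (d - 2)*(d + 2)*(d + 3)*(d - 3)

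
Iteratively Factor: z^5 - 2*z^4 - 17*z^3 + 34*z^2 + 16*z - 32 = (z + 4)*(z^4 - 6*z^3 + 7*z^2 + 6*z - 8) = (z - 1)*(z + 4)*(z^3 - 5*z^2 + 2*z + 8) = (z - 4)*(z - 1)*(z + 4)*(z^2 - z - 2) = (z - 4)*(z - 1)*(z + 1)*(z + 4)*(z - 2)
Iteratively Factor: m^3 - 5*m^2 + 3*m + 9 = (m - 3)*(m^2 - 2*m - 3) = (m - 3)*(m + 1)*(m - 3)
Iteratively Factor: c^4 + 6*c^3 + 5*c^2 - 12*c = (c)*(c^3 + 6*c^2 + 5*c - 12) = c*(c + 4)*(c^2 + 2*c - 3) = c*(c + 3)*(c + 4)*(c - 1)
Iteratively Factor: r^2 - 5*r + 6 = (r - 2)*(r - 3)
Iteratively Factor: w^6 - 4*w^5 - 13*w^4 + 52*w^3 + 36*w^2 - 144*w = (w - 3)*(w^5 - w^4 - 16*w^3 + 4*w^2 + 48*w) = w*(w - 3)*(w^4 - w^3 - 16*w^2 + 4*w + 48) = w*(w - 4)*(w - 3)*(w^3 + 3*w^2 - 4*w - 12) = w*(w - 4)*(w - 3)*(w + 3)*(w^2 - 4) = w*(w - 4)*(w - 3)*(w + 2)*(w + 3)*(w - 2)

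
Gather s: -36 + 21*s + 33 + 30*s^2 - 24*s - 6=30*s^2 - 3*s - 9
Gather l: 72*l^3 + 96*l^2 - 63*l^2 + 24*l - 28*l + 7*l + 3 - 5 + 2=72*l^3 + 33*l^2 + 3*l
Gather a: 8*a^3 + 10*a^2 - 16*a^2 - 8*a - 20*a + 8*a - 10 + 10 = 8*a^3 - 6*a^2 - 20*a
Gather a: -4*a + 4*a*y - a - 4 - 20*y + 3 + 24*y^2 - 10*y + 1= a*(4*y - 5) + 24*y^2 - 30*y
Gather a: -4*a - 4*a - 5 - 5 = -8*a - 10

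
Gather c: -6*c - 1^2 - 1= -6*c - 2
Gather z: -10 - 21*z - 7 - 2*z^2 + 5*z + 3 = -2*z^2 - 16*z - 14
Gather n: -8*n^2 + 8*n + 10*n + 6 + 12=-8*n^2 + 18*n + 18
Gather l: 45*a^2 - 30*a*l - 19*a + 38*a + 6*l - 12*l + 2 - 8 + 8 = 45*a^2 + 19*a + l*(-30*a - 6) + 2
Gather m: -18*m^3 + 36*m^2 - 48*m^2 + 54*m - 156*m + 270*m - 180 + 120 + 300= -18*m^3 - 12*m^2 + 168*m + 240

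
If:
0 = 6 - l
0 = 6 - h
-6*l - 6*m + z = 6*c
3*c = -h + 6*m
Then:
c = z/9 - 14/3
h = 6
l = 6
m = z/18 - 4/3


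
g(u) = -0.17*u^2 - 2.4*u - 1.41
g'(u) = -0.34*u - 2.4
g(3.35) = -11.36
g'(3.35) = -3.54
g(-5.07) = 6.39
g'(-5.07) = -0.68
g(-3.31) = 4.67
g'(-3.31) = -1.27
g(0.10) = -1.65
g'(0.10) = -2.43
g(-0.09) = -1.20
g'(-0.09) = -2.37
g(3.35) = -11.36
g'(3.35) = -3.54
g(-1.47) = 1.75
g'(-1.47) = -1.90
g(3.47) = -11.78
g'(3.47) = -3.58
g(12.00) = -54.69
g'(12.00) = -6.48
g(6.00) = -21.93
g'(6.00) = -4.44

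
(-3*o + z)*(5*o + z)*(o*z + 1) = -15*o^3*z + 2*o^2*z^2 - 15*o^2 + o*z^3 + 2*o*z + z^2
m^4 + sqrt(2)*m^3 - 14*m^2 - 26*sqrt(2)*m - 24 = (m - 3*sqrt(2))*(m + sqrt(2))^2*(m + 2*sqrt(2))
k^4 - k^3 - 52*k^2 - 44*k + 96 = (k - 8)*(k - 1)*(k + 2)*(k + 6)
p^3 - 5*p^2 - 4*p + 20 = (p - 5)*(p - 2)*(p + 2)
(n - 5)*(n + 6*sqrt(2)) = n^2 - 5*n + 6*sqrt(2)*n - 30*sqrt(2)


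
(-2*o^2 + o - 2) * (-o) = 2*o^3 - o^2 + 2*o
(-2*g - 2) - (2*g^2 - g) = -2*g^2 - g - 2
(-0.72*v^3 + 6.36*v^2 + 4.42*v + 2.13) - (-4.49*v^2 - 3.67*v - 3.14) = -0.72*v^3 + 10.85*v^2 + 8.09*v + 5.27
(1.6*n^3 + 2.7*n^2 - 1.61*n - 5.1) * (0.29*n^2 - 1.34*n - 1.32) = 0.464*n^5 - 1.361*n^4 - 6.1969*n^3 - 2.8856*n^2 + 8.9592*n + 6.732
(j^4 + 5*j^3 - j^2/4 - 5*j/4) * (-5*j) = -5*j^5 - 25*j^4 + 5*j^3/4 + 25*j^2/4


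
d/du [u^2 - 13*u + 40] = 2*u - 13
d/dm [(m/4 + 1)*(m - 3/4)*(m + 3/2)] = 3*m^2/4 + 19*m/8 + 15/32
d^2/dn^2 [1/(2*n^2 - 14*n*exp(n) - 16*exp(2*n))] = ((-n^2 + 7*n*exp(n) + 8*exp(2*n))*(7*n*exp(n) + 32*exp(2*n) + 14*exp(n) - 2)/2 - (7*n*exp(n) - 2*n + 16*exp(2*n) + 7*exp(n))^2)/(-n^2 + 7*n*exp(n) + 8*exp(2*n))^3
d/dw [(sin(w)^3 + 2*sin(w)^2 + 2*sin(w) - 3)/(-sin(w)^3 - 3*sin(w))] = (2*sin(w)^2 - 2*sin(w) - 15 - 9/sin(w)^2)*cos(w)/(sin(w)^2 + 3)^2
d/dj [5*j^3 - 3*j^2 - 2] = 3*j*(5*j - 2)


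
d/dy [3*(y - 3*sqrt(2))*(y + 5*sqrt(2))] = 6*y + 6*sqrt(2)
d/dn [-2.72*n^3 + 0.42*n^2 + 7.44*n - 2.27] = -8.16*n^2 + 0.84*n + 7.44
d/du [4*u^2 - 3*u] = 8*u - 3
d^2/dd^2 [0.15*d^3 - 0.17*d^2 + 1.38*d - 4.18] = 0.9*d - 0.34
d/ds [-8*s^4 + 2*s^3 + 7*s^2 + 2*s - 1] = -32*s^3 + 6*s^2 + 14*s + 2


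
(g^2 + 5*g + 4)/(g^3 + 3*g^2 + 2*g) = (g + 4)/(g*(g + 2))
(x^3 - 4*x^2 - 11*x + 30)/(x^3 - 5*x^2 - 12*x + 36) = (x - 5)/(x - 6)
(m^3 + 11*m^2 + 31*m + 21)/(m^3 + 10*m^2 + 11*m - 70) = (m^2 + 4*m + 3)/(m^2 + 3*m - 10)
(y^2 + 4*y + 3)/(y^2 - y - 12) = (y + 1)/(y - 4)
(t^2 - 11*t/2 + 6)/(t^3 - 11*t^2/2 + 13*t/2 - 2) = (2*t - 3)/(2*t^2 - 3*t + 1)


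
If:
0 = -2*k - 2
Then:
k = -1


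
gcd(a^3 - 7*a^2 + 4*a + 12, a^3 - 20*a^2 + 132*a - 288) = a - 6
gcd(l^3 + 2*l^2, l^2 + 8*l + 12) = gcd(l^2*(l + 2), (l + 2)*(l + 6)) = l + 2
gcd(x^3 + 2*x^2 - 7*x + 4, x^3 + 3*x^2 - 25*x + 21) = x - 1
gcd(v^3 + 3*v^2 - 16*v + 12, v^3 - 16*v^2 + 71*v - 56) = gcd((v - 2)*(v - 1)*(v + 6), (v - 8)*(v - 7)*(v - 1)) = v - 1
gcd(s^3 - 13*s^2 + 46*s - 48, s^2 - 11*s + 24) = s^2 - 11*s + 24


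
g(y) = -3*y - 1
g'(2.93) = -3.00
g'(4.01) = -3.00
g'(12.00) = -3.00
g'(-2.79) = -3.00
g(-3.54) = 9.62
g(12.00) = -37.00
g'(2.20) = -3.00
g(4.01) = -13.03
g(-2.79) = 7.37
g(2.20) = -7.60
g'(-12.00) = -3.00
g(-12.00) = 35.00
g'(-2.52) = -3.00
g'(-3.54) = -3.00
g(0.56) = -2.68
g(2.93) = -9.79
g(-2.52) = 6.56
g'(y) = -3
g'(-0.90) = -3.00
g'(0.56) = -3.00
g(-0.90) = 1.70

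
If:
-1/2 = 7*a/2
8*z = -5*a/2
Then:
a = -1/7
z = 5/112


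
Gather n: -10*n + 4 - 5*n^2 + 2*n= -5*n^2 - 8*n + 4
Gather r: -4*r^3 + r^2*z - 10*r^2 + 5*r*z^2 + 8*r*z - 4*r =-4*r^3 + r^2*(z - 10) + r*(5*z^2 + 8*z - 4)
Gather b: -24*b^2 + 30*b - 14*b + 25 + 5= -24*b^2 + 16*b + 30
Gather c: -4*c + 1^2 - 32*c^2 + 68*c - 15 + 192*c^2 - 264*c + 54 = 160*c^2 - 200*c + 40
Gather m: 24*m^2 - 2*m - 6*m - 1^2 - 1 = 24*m^2 - 8*m - 2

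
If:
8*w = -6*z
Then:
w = -3*z/4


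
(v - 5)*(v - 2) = v^2 - 7*v + 10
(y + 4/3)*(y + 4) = y^2 + 16*y/3 + 16/3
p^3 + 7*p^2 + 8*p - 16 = (p - 1)*(p + 4)^2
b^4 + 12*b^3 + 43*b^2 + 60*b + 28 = (b + 1)*(b + 2)^2*(b + 7)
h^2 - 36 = (h - 6)*(h + 6)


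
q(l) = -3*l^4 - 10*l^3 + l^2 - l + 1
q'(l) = -12*l^3 - 30*l^2 + 2*l - 1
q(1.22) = -23.54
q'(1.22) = -65.00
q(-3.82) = -61.97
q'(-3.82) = 222.50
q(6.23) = -6903.78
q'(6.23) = -4054.58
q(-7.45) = -5042.69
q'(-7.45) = 3280.95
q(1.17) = -20.44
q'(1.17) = -58.95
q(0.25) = 0.64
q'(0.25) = -2.56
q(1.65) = -65.08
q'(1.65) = -133.28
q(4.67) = -2427.22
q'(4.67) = -1868.10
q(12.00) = -79355.00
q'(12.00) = -25033.00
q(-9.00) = -12302.00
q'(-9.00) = 6299.00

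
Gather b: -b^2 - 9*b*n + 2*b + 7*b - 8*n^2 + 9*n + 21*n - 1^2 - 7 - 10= -b^2 + b*(9 - 9*n) - 8*n^2 + 30*n - 18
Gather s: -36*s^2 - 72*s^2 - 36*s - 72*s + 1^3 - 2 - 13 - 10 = -108*s^2 - 108*s - 24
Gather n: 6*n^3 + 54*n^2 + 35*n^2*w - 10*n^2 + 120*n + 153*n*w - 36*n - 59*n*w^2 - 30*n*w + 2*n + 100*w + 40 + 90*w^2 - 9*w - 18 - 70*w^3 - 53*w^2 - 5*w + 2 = 6*n^3 + n^2*(35*w + 44) + n*(-59*w^2 + 123*w + 86) - 70*w^3 + 37*w^2 + 86*w + 24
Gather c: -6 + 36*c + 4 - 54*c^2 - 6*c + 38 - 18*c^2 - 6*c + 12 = -72*c^2 + 24*c + 48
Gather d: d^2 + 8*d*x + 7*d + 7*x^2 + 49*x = d^2 + d*(8*x + 7) + 7*x^2 + 49*x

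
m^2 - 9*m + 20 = (m - 5)*(m - 4)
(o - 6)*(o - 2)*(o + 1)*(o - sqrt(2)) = o^4 - 7*o^3 - sqrt(2)*o^3 + 4*o^2 + 7*sqrt(2)*o^2 - 4*sqrt(2)*o + 12*o - 12*sqrt(2)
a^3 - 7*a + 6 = (a - 2)*(a - 1)*(a + 3)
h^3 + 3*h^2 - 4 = (h - 1)*(h + 2)^2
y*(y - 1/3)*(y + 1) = y^3 + 2*y^2/3 - y/3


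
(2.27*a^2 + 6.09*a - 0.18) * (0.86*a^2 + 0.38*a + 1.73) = 1.9522*a^4 + 6.1*a^3 + 6.0865*a^2 + 10.4673*a - 0.3114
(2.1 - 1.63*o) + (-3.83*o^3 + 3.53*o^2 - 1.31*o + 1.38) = -3.83*o^3 + 3.53*o^2 - 2.94*o + 3.48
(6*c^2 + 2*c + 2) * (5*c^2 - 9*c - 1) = 30*c^4 - 44*c^3 - 14*c^2 - 20*c - 2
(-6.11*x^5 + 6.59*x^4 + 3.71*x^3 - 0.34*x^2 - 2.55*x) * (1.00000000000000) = -6.11*x^5 + 6.59*x^4 + 3.71*x^3 - 0.34*x^2 - 2.55*x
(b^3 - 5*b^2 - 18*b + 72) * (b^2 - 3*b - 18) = b^5 - 8*b^4 - 21*b^3 + 216*b^2 + 108*b - 1296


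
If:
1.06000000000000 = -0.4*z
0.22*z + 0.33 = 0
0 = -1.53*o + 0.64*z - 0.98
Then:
No Solution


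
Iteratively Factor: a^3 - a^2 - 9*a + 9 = (a - 3)*(a^2 + 2*a - 3) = (a - 3)*(a - 1)*(a + 3)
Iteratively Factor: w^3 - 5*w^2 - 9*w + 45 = (w + 3)*(w^2 - 8*w + 15) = (w - 3)*(w + 3)*(w - 5)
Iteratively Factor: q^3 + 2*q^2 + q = (q)*(q^2 + 2*q + 1) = q*(q + 1)*(q + 1)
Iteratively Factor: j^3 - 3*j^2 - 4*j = (j - 4)*(j^2 + j) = j*(j - 4)*(j + 1)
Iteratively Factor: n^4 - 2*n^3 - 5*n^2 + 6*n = (n)*(n^3 - 2*n^2 - 5*n + 6) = n*(n + 2)*(n^2 - 4*n + 3) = n*(n - 1)*(n + 2)*(n - 3)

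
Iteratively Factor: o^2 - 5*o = (o)*(o - 5)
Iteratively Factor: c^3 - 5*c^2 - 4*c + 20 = (c - 2)*(c^2 - 3*c - 10) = (c - 5)*(c - 2)*(c + 2)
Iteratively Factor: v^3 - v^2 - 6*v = (v - 3)*(v^2 + 2*v) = v*(v - 3)*(v + 2)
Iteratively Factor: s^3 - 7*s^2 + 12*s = (s - 4)*(s^2 - 3*s) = s*(s - 4)*(s - 3)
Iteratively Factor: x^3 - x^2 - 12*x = (x - 4)*(x^2 + 3*x) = x*(x - 4)*(x + 3)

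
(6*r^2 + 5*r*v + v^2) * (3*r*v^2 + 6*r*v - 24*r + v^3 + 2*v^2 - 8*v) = 18*r^3*v^2 + 36*r^3*v - 144*r^3 + 21*r^2*v^3 + 42*r^2*v^2 - 168*r^2*v + 8*r*v^4 + 16*r*v^3 - 64*r*v^2 + v^5 + 2*v^4 - 8*v^3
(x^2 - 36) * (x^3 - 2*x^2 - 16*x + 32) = x^5 - 2*x^4 - 52*x^3 + 104*x^2 + 576*x - 1152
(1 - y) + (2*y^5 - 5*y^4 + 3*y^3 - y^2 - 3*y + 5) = 2*y^5 - 5*y^4 + 3*y^3 - y^2 - 4*y + 6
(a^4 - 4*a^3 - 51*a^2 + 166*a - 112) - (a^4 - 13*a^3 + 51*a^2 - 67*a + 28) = 9*a^3 - 102*a^2 + 233*a - 140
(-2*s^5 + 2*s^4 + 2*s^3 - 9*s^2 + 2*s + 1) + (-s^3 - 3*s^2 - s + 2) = -2*s^5 + 2*s^4 + s^3 - 12*s^2 + s + 3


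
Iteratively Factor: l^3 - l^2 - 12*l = (l)*(l^2 - l - 12) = l*(l + 3)*(l - 4)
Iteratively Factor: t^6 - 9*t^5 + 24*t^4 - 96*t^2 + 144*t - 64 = (t - 4)*(t^5 - 5*t^4 + 4*t^3 + 16*t^2 - 32*t + 16) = (t - 4)*(t - 2)*(t^4 - 3*t^3 - 2*t^2 + 12*t - 8) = (t - 4)*(t - 2)^2*(t^3 - t^2 - 4*t + 4) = (t - 4)*(t - 2)^3*(t^2 + t - 2) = (t - 4)*(t - 2)^3*(t + 2)*(t - 1)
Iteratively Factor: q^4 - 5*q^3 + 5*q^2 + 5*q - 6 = (q - 3)*(q^3 - 2*q^2 - q + 2) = (q - 3)*(q - 1)*(q^2 - q - 2) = (q - 3)*(q - 1)*(q + 1)*(q - 2)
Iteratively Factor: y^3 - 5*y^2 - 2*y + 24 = (y + 2)*(y^2 - 7*y + 12) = (y - 3)*(y + 2)*(y - 4)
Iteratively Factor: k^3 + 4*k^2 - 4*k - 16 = (k - 2)*(k^2 + 6*k + 8) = (k - 2)*(k + 2)*(k + 4)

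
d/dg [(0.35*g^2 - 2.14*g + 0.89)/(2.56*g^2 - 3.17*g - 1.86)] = (4.3689*g^2 - 5.8588*g + 6.8017)/(6.5536*g^4 - 16.2304*g^3 + 0.525699999999999*g^2 + 11.7924*g + 3.4596)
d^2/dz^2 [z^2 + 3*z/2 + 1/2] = 2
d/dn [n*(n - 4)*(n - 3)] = 3*n^2 - 14*n + 12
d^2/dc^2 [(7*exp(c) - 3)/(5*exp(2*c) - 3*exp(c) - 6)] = (175*exp(4*c) - 195*exp(3*c) + 1395*exp(2*c) - 513*exp(c) + 306)*exp(c)/(125*exp(6*c) - 225*exp(5*c) - 315*exp(4*c) + 513*exp(3*c) + 378*exp(2*c) - 324*exp(c) - 216)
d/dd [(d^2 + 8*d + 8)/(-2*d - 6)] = (-d^2 - 6*d - 16)/(2*(d^2 + 6*d + 9))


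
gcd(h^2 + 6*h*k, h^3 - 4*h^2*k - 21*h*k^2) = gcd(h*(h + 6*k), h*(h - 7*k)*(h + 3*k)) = h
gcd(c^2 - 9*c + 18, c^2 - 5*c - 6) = c - 6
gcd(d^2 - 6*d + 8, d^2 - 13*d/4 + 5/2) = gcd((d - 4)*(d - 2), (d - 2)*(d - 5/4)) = d - 2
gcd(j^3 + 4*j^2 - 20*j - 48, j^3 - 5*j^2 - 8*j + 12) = j + 2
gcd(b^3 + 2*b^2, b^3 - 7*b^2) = b^2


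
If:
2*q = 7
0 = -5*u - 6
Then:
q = 7/2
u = -6/5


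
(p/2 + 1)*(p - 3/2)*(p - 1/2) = p^3/2 - 13*p/8 + 3/4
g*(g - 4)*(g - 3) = g^3 - 7*g^2 + 12*g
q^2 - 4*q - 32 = (q - 8)*(q + 4)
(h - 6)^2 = h^2 - 12*h + 36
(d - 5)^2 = d^2 - 10*d + 25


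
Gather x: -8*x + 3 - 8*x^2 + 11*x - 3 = -8*x^2 + 3*x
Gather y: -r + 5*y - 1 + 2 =-r + 5*y + 1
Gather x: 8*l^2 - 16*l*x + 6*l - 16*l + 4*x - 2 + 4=8*l^2 - 10*l + x*(4 - 16*l) + 2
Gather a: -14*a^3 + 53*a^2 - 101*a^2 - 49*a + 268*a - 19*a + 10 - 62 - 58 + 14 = -14*a^3 - 48*a^2 + 200*a - 96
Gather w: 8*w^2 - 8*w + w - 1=8*w^2 - 7*w - 1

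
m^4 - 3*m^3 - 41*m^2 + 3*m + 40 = (m - 8)*(m - 1)*(m + 1)*(m + 5)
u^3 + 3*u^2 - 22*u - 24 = (u - 4)*(u + 1)*(u + 6)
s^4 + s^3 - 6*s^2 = s^2*(s - 2)*(s + 3)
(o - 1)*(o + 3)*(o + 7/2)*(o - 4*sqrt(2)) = o^4 - 4*sqrt(2)*o^3 + 11*o^3/2 - 22*sqrt(2)*o^2 + 4*o^2 - 16*sqrt(2)*o - 21*o/2 + 42*sqrt(2)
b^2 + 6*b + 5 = (b + 1)*(b + 5)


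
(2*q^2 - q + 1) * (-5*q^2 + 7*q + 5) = -10*q^4 + 19*q^3 - 2*q^2 + 2*q + 5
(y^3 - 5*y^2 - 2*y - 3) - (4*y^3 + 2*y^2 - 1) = -3*y^3 - 7*y^2 - 2*y - 2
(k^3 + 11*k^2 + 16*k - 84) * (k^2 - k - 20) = k^5 + 10*k^4 - 15*k^3 - 320*k^2 - 236*k + 1680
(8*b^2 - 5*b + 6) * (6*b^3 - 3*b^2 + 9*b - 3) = 48*b^5 - 54*b^4 + 123*b^3 - 87*b^2 + 69*b - 18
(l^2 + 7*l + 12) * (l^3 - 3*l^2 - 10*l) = l^5 + 4*l^4 - 19*l^3 - 106*l^2 - 120*l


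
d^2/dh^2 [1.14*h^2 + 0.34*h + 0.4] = 2.28000000000000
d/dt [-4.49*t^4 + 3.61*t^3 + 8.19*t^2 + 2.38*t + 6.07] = -17.96*t^3 + 10.83*t^2 + 16.38*t + 2.38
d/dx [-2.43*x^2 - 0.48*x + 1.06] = -4.86*x - 0.48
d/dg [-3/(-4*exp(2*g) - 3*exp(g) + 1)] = (-24*exp(g) - 9)*exp(g)/(4*exp(2*g) + 3*exp(g) - 1)^2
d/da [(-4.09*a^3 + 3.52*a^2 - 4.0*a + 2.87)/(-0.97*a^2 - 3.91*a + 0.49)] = (3.9673*a^4 + 31.9838*a^3 - 23.6555*a^2 + 9.0174*a + 9.2617)/(0.9409*a^4 + 7.5854*a^3 + 14.3375*a^2 - 3.8318*a + 0.2401)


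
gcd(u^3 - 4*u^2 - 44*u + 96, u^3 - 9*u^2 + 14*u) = u - 2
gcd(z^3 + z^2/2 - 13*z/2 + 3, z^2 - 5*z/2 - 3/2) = 1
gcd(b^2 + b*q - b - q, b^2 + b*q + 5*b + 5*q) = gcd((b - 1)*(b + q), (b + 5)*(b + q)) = b + q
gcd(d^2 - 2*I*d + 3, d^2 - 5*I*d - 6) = d - 3*I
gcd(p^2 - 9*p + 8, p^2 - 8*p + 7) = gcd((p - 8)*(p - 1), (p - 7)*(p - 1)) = p - 1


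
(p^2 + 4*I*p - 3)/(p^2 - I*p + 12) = (p + I)/(p - 4*I)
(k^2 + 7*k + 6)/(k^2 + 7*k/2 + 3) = 2*(k^2 + 7*k + 6)/(2*k^2 + 7*k + 6)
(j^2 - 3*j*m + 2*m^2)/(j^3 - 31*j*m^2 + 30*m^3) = (j - 2*m)/(j^2 + j*m - 30*m^2)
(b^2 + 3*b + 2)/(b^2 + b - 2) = (b + 1)/(b - 1)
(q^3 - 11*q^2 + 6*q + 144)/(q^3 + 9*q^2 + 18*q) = (q^2 - 14*q + 48)/(q*(q + 6))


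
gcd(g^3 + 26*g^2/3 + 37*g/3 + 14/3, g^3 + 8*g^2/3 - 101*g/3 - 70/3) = g^2 + 23*g/3 + 14/3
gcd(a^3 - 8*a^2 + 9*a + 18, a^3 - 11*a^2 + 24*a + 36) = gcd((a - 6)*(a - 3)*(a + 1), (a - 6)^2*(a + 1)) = a^2 - 5*a - 6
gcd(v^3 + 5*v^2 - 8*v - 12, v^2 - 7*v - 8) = v + 1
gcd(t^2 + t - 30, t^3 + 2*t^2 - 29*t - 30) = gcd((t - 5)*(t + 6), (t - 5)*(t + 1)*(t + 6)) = t^2 + t - 30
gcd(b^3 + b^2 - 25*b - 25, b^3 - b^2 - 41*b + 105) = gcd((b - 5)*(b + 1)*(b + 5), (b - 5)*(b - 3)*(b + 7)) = b - 5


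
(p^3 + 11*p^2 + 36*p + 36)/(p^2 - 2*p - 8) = (p^2 + 9*p + 18)/(p - 4)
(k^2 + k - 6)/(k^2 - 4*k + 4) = (k + 3)/(k - 2)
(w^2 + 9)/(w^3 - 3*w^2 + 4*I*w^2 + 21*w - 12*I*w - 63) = (w + 3*I)/(w^2 + w*(-3 + 7*I) - 21*I)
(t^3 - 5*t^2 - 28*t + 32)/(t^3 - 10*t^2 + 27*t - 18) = (t^2 - 4*t - 32)/(t^2 - 9*t + 18)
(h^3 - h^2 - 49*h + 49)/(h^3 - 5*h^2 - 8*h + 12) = (h^2 - 49)/(h^2 - 4*h - 12)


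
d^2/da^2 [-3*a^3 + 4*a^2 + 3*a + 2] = 8 - 18*a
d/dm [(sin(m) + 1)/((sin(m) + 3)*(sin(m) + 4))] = (-2*sin(m) + cos(m)^2 + 4)*cos(m)/((sin(m) + 3)^2*(sin(m) + 4)^2)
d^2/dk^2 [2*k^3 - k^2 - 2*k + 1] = 12*k - 2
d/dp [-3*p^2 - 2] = -6*p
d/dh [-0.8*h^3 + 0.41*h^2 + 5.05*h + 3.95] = -2.4*h^2 + 0.82*h + 5.05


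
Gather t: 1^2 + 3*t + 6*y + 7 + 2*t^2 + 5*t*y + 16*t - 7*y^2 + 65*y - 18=2*t^2 + t*(5*y + 19) - 7*y^2 + 71*y - 10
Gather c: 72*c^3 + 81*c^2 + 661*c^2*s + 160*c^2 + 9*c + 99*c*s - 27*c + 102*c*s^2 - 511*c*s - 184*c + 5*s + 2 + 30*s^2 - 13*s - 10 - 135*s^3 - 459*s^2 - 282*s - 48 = 72*c^3 + c^2*(661*s + 241) + c*(102*s^2 - 412*s - 202) - 135*s^3 - 429*s^2 - 290*s - 56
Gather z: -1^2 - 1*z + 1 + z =0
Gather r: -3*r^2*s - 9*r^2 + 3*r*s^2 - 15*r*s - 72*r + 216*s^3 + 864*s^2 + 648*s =r^2*(-3*s - 9) + r*(3*s^2 - 15*s - 72) + 216*s^3 + 864*s^2 + 648*s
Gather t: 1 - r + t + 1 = -r + t + 2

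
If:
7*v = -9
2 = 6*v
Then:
No Solution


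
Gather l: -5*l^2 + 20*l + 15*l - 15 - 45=-5*l^2 + 35*l - 60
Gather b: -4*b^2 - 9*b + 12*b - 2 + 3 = -4*b^2 + 3*b + 1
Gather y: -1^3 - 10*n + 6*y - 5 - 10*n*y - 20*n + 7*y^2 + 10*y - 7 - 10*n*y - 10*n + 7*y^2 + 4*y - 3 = -40*n + 14*y^2 + y*(20 - 20*n) - 16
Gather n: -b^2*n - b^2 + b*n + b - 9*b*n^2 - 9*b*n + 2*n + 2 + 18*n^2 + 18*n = -b^2 + b + n^2*(18 - 9*b) + n*(-b^2 - 8*b + 20) + 2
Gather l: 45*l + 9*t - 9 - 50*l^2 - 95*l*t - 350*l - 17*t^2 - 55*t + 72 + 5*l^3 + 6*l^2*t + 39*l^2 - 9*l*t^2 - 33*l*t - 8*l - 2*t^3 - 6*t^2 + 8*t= 5*l^3 + l^2*(6*t - 11) + l*(-9*t^2 - 128*t - 313) - 2*t^3 - 23*t^2 - 38*t + 63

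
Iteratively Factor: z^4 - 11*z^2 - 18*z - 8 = (z - 4)*(z^3 + 4*z^2 + 5*z + 2) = (z - 4)*(z + 1)*(z^2 + 3*z + 2) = (z - 4)*(z + 1)*(z + 2)*(z + 1)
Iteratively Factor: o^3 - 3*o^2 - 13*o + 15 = (o + 3)*(o^2 - 6*o + 5) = (o - 5)*(o + 3)*(o - 1)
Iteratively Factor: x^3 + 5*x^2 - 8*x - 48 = (x + 4)*(x^2 + x - 12) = (x + 4)^2*(x - 3)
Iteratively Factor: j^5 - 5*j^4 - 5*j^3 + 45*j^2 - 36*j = (j - 3)*(j^4 - 2*j^3 - 11*j^2 + 12*j) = (j - 4)*(j - 3)*(j^3 + 2*j^2 - 3*j) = j*(j - 4)*(j - 3)*(j^2 + 2*j - 3) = j*(j - 4)*(j - 3)*(j - 1)*(j + 3)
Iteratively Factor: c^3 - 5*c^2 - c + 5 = (c + 1)*(c^2 - 6*c + 5) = (c - 5)*(c + 1)*(c - 1)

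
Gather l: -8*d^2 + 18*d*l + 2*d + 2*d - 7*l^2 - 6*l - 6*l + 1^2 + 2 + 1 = -8*d^2 + 4*d - 7*l^2 + l*(18*d - 12) + 4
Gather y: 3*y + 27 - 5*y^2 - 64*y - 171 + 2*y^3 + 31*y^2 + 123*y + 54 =2*y^3 + 26*y^2 + 62*y - 90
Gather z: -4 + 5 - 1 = 0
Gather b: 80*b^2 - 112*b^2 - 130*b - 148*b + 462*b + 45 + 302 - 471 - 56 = -32*b^2 + 184*b - 180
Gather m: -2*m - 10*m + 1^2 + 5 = 6 - 12*m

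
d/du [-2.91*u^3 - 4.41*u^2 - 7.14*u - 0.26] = -8.73*u^2 - 8.82*u - 7.14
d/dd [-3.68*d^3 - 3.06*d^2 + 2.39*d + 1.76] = -11.04*d^2 - 6.12*d + 2.39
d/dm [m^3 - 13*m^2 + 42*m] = 3*m^2 - 26*m + 42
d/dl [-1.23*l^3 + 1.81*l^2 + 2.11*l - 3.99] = -3.69*l^2 + 3.62*l + 2.11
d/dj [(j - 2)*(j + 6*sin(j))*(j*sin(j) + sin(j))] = (j - 2)*(j + 1)*(6*cos(j) + 1)*sin(j) + (j - 2)*(j + 6*sin(j))*(j*cos(j) + sqrt(2)*sin(j + pi/4)) + (j + 1)*(j + 6*sin(j))*sin(j)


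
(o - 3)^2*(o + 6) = o^3 - 27*o + 54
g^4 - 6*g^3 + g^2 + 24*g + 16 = (g - 4)^2*(g + 1)^2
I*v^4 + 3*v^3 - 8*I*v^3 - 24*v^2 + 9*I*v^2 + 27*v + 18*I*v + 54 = (v - 6)*(v - 3)*(v - 3*I)*(I*v + I)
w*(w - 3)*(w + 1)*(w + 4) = w^4 + 2*w^3 - 11*w^2 - 12*w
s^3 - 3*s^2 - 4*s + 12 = (s - 3)*(s - 2)*(s + 2)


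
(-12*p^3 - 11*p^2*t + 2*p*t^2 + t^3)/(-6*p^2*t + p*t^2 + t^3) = (-12*p^3 - 11*p^2*t + 2*p*t^2 + t^3)/(t*(-6*p^2 + p*t + t^2))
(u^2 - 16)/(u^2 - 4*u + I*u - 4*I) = (u + 4)/(u + I)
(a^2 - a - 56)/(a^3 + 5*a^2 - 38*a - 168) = (a - 8)/(a^2 - 2*a - 24)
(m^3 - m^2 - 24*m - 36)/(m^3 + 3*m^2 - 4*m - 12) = (m - 6)/(m - 2)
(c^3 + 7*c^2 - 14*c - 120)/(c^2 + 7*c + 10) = (c^2 + 2*c - 24)/(c + 2)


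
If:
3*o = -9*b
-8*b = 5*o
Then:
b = 0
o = 0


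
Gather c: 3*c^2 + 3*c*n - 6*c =3*c^2 + c*(3*n - 6)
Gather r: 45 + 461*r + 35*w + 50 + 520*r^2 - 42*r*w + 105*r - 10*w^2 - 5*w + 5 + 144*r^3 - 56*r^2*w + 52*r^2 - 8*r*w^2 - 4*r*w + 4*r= 144*r^3 + r^2*(572 - 56*w) + r*(-8*w^2 - 46*w + 570) - 10*w^2 + 30*w + 100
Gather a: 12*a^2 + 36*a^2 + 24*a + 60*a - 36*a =48*a^2 + 48*a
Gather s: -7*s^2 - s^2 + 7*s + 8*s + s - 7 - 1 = -8*s^2 + 16*s - 8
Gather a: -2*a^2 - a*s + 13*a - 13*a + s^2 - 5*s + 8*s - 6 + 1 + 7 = -2*a^2 - a*s + s^2 + 3*s + 2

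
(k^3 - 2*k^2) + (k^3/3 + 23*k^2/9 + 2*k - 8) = 4*k^3/3 + 5*k^2/9 + 2*k - 8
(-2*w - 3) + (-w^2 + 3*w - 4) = -w^2 + w - 7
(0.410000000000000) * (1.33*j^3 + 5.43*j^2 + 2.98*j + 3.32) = 0.5453*j^3 + 2.2263*j^2 + 1.2218*j + 1.3612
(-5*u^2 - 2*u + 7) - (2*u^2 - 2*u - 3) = 10 - 7*u^2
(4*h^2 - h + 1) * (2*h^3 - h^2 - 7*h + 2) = 8*h^5 - 6*h^4 - 25*h^3 + 14*h^2 - 9*h + 2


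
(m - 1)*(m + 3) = m^2 + 2*m - 3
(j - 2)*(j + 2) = j^2 - 4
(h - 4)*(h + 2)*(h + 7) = h^3 + 5*h^2 - 22*h - 56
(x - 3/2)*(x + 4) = x^2 + 5*x/2 - 6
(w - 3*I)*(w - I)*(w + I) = w^3 - 3*I*w^2 + w - 3*I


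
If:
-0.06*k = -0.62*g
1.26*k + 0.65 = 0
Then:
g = -0.05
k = -0.52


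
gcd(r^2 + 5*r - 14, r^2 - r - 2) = r - 2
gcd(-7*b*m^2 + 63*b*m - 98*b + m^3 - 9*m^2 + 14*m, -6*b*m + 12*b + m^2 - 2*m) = m - 2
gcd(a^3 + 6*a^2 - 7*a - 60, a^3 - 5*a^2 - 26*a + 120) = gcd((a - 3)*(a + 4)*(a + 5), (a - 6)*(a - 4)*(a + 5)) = a + 5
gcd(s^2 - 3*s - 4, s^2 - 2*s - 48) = 1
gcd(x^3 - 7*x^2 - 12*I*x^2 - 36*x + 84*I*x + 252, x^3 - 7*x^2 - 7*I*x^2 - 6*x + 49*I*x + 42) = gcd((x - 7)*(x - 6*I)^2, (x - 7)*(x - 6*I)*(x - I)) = x^2 + x*(-7 - 6*I) + 42*I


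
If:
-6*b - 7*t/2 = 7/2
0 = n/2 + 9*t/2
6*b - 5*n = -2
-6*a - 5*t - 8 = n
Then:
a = -326/249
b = -301/498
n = -27/83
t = 3/83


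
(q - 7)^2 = q^2 - 14*q + 49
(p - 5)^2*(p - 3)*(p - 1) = p^4 - 14*p^3 + 68*p^2 - 130*p + 75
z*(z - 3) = z^2 - 3*z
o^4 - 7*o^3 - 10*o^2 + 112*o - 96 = (o - 6)*(o - 4)*(o - 1)*(o + 4)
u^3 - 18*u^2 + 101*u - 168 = (u - 8)*(u - 7)*(u - 3)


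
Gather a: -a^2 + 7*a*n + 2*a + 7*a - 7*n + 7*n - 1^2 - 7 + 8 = -a^2 + a*(7*n + 9)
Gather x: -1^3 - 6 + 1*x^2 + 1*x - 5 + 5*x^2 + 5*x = 6*x^2 + 6*x - 12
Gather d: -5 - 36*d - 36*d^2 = -36*d^2 - 36*d - 5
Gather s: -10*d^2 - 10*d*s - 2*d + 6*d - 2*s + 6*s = -10*d^2 + 4*d + s*(4 - 10*d)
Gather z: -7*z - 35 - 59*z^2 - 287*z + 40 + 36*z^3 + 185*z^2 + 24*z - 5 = 36*z^3 + 126*z^2 - 270*z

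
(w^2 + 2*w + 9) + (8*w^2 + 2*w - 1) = 9*w^2 + 4*w + 8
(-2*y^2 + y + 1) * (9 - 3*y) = 6*y^3 - 21*y^2 + 6*y + 9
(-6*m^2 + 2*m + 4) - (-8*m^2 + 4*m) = 2*m^2 - 2*m + 4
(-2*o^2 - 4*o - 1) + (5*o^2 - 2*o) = 3*o^2 - 6*o - 1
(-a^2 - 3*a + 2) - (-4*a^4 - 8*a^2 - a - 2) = 4*a^4 + 7*a^2 - 2*a + 4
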